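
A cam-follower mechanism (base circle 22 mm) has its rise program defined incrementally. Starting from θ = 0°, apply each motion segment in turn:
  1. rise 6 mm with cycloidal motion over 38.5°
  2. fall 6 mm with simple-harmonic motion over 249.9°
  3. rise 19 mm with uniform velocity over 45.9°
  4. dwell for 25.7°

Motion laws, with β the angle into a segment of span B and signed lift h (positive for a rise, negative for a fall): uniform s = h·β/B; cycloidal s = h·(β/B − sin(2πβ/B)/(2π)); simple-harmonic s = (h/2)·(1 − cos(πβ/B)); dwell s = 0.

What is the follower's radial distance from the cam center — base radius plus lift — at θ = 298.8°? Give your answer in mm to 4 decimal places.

seg 1 [0°–38.5°] cycloidal, h=6: full span → s += 6 → s = 6.0000
seg 2 [38.5°–288.4°] simple-harmonic, h=-6: full span → s += -6 → s = 0.0000
seg 3 [288.4°–334.3°] uniform, h=19: θ=298.8° here. β=10.4, B=45.9. 19·10.4/45.9 = 4.3050 → s = 4.3050
radial distance = base radius + s = 22 + 4.3050 = 26.3050

26.3050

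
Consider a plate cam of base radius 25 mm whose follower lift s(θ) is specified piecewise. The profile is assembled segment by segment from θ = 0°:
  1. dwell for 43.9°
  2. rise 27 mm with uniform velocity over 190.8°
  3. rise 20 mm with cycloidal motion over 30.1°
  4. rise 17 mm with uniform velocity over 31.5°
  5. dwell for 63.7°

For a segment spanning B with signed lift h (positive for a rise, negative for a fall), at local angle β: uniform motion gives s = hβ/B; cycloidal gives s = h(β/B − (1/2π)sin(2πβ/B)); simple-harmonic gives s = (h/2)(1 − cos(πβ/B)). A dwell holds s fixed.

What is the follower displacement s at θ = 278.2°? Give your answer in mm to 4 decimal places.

seg 1 [0°–43.9°] dwell: s stays 0.0000
seg 2 [43.9°–234.7°] uniform, h=27: full span → s += 27 → s = 27.0000
seg 3 [234.7°–264.8°] cycloidal, h=20: full span → s += 20 → s = 47.0000
seg 4 [264.8°–296.3°] uniform, h=17: θ=278.2° here. β=13.4, B=31.5. 17·13.4/31.5 = 7.2317 → s = 54.2317

54.2317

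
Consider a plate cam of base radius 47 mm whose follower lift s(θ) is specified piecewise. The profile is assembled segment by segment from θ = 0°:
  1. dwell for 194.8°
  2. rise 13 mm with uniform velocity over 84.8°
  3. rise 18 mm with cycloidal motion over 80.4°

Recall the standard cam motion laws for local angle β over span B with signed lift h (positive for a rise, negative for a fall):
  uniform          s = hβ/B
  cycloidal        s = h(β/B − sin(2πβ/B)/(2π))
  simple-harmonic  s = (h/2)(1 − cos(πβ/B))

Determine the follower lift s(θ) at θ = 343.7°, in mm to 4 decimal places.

seg 1 [0°–194.8°] dwell: s stays 0.0000
seg 2 [194.8°–279.6°] uniform, h=13: full span → s += 13 → s = 13.0000
seg 3 [279.6°–360°] cycloidal, h=18: θ=343.7° here. β=64.1, B=80.4. 18·(0.7973 − sin(2π·0.7973)/(2π)) = 17.0901 → s = 30.0901

30.0901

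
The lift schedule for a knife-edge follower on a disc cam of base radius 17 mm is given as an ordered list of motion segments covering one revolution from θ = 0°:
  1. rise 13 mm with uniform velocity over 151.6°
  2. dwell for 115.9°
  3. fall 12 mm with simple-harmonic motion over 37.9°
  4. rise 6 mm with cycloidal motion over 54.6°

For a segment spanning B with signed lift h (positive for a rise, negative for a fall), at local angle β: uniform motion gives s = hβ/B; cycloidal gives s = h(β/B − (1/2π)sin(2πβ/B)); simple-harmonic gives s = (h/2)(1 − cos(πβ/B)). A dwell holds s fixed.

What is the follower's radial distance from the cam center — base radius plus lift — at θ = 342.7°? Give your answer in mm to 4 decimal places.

seg 1 [0°–151.6°] uniform, h=13: full span → s += 13 → s = 13.0000
seg 2 [151.6°–267.5°] dwell: s stays 13.0000
seg 3 [267.5°–305.4°] simple-harmonic, h=-12: full span → s += -12 → s = 1.0000
seg 4 [305.4°–360°] cycloidal, h=6: θ=342.7° here. β=37.3, B=54.6. 6·(0.6832 − sin(2π·0.6832)/(2π)) = 4.9708 → s = 5.9708
radial distance = base radius + s = 17 + 5.9708 = 22.9708

22.9708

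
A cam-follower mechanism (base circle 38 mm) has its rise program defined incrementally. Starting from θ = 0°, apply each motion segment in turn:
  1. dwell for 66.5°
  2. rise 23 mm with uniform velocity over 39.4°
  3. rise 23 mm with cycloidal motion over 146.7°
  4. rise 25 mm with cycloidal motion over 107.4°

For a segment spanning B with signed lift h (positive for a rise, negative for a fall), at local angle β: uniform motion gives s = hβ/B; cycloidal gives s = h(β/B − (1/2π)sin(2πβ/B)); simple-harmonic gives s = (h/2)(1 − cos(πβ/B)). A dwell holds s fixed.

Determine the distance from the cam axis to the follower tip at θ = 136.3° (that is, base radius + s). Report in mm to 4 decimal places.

seg 1 [0°–66.5°] dwell: s stays 0.0000
seg 2 [66.5°–105.9°] uniform, h=23: full span → s += 23 → s = 23.0000
seg 3 [105.9°–252.6°] cycloidal, h=23: θ=136.3° here. β=30.4, B=146.7. 23·(0.2072 − sin(2π·0.2072)/(2π)) = 1.2370 → s = 24.2370
radial distance = base radius + s = 38 + 24.2370 = 62.2370

62.2370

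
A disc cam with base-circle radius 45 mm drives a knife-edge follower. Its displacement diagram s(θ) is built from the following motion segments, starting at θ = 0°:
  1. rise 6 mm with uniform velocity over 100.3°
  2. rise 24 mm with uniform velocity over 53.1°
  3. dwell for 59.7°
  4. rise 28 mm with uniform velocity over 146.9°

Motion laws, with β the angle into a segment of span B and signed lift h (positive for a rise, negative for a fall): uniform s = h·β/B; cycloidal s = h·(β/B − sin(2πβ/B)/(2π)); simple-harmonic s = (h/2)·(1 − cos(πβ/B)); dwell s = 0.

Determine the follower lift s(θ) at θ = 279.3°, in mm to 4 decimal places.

seg 1 [0°–100.3°] uniform, h=6: full span → s += 6 → s = 6.0000
seg 2 [100.3°–153.4°] uniform, h=24: full span → s += 24 → s = 30.0000
seg 3 [153.4°–213.1°] dwell: s stays 30.0000
seg 4 [213.1°–360°] uniform, h=28: θ=279.3° here. β=66.2, B=146.9. 28·66.2/146.9 = 12.6181 → s = 42.6181

42.6181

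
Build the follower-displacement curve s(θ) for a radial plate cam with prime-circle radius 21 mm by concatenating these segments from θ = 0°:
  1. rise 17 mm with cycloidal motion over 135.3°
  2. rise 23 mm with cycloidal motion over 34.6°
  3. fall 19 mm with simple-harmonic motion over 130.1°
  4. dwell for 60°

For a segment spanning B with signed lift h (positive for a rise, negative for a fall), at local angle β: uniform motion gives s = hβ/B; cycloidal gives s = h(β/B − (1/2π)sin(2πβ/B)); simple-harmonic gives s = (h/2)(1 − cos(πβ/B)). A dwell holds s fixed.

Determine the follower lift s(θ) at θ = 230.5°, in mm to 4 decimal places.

seg 1 [0°–135.3°] cycloidal, h=17: full span → s += 17 → s = 17.0000
seg 2 [135.3°–169.9°] cycloidal, h=23: full span → s += 23 → s = 40.0000
seg 3 [169.9°–300°] simple-harmonic, h=-19: θ=230.5° here. β=60.6, B=130.1. -19/2·(1 − cos(π·0.4658)) = -8.4811 → s = 31.5189

31.5189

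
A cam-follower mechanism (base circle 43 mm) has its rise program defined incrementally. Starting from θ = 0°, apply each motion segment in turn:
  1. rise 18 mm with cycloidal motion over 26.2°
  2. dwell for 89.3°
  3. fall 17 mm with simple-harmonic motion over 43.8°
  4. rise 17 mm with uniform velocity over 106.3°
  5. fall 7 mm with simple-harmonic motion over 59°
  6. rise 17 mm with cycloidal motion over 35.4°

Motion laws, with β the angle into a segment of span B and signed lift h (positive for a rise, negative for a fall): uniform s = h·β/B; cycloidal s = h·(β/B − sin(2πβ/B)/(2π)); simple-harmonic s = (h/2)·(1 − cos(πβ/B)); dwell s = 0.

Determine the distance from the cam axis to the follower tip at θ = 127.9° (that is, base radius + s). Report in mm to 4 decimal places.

seg 1 [0°–26.2°] cycloidal, h=18: full span → s += 18 → s = 18.0000
seg 2 [26.2°–115.5°] dwell: s stays 18.0000
seg 3 [115.5°–159.3°] simple-harmonic, h=-17: θ=127.9° here. β=12.4, B=43.8. -17/2·(1 − cos(π·0.2831)) = -3.1460 → s = 14.8540
radial distance = base radius + s = 43 + 14.8540 = 57.8540

57.8540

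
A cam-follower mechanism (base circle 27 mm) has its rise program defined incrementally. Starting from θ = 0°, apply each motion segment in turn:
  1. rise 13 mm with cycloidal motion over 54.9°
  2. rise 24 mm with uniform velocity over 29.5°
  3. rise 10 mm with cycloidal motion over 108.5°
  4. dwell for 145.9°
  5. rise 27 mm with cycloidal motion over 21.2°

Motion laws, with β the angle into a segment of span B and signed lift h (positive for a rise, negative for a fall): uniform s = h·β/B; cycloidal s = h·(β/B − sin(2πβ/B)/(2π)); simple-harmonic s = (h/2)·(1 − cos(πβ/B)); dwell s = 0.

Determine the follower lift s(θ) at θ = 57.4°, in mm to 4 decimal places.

seg 1 [0°–54.9°] cycloidal, h=13: full span → s += 13 → s = 13.0000
seg 2 [54.9°–84.4°] uniform, h=24: θ=57.4° here. β=2.5, B=29.5. 24·2.5/29.5 = 2.0339 → s = 15.0339

15.0339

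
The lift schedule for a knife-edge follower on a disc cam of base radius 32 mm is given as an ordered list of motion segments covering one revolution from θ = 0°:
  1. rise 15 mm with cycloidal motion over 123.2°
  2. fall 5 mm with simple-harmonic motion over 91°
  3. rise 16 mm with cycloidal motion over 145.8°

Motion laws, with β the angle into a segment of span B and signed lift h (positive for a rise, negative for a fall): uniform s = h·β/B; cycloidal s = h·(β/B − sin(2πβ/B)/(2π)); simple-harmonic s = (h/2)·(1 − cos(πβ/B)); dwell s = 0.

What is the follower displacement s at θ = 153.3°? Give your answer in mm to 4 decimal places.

seg 1 [0°–123.2°] cycloidal, h=15: full span → s += 15 → s = 15.0000
seg 2 [123.2°–214.2°] simple-harmonic, h=-5: θ=153.3° here. β=30.1, B=91. -5/2·(1 − cos(π·0.3308)) = -1.2326 → s = 13.7674

13.7674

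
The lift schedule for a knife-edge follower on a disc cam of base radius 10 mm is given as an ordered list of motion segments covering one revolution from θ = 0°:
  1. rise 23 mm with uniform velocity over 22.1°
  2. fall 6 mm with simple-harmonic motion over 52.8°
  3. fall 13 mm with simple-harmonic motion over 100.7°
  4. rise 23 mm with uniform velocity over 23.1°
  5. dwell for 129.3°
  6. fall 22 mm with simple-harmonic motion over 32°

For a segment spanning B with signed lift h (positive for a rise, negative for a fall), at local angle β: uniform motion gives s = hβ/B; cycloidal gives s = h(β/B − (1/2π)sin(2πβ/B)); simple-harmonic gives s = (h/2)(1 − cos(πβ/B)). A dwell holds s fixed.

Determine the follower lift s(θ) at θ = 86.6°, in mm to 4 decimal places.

seg 1 [0°–22.1°] uniform, h=23: full span → s += 23 → s = 23.0000
seg 2 [22.1°–74.9°] simple-harmonic, h=-6: full span → s += -6 → s = 17.0000
seg 3 [74.9°–175.6°] simple-harmonic, h=-13: θ=86.6° here. β=11.7, B=100.7. -13/2·(1 − cos(π·0.1162)) = -0.4282 → s = 16.5718

16.5718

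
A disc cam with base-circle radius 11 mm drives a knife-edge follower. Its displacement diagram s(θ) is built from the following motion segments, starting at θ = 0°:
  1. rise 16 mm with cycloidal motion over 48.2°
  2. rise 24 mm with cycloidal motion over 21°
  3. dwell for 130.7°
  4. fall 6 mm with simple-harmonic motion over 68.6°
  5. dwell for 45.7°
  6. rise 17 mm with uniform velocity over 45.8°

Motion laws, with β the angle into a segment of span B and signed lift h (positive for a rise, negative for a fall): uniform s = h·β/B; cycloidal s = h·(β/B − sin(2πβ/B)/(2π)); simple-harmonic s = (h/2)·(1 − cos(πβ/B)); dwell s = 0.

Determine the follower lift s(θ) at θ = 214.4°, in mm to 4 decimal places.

seg 1 [0°–48.2°] cycloidal, h=16: full span → s += 16 → s = 16.0000
seg 2 [48.2°–69.2°] cycloidal, h=24: full span → s += 24 → s = 40.0000
seg 3 [69.2°–199.9°] dwell: s stays 40.0000
seg 4 [199.9°–268.5°] simple-harmonic, h=-6: θ=214.4° here. β=14.5, B=68.6. -6/2·(1 − cos(π·0.2114)) = -0.6375 → s = 39.3625

39.3625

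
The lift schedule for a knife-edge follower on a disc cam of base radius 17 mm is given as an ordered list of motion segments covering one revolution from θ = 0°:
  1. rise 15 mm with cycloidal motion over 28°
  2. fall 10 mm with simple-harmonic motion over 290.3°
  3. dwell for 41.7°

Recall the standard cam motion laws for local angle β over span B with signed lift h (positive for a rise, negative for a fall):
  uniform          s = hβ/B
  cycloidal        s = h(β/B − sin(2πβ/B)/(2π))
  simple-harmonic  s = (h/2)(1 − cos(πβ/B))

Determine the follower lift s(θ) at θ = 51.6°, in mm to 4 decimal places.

seg 1 [0°–28°] cycloidal, h=15: full span → s += 15 → s = 15.0000
seg 2 [28°–318.3°] simple-harmonic, h=-10: θ=51.6° here. β=23.6, B=290.3. -10/2·(1 − cos(π·0.0813)) = -0.1622 → s = 14.8378

14.8378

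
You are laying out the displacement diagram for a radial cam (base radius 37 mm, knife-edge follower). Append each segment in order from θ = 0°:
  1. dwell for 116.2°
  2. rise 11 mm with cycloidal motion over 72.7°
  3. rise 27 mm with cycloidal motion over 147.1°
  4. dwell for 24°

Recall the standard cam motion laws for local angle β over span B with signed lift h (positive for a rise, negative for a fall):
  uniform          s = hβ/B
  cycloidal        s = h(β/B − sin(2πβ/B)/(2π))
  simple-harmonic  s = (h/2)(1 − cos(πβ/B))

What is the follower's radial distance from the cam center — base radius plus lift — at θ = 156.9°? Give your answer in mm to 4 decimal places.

seg 1 [0°–116.2°] dwell: s stays 0.0000
seg 2 [116.2°–188.9°] cycloidal, h=11: θ=156.9° here. β=40.7, B=72.7. 11·(0.5598 − sin(2π·0.5598)/(2π)) = 6.8010 → s = 6.8010
radial distance = base radius + s = 37 + 6.8010 = 43.8010

43.8010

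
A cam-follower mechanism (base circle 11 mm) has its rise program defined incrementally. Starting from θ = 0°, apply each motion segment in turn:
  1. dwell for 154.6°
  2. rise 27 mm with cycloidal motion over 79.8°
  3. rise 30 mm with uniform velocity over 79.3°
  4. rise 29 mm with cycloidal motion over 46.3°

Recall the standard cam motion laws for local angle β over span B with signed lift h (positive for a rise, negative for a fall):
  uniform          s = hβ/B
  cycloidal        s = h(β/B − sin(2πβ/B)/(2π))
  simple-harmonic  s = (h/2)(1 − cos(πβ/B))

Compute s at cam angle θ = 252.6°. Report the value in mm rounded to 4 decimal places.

seg 1 [0°–154.6°] dwell: s stays 0.0000
seg 2 [154.6°–234.4°] cycloidal, h=27: full span → s += 27 → s = 27.0000
seg 3 [234.4°–313.7°] uniform, h=30: θ=252.6° here. β=18.2, B=79.3. 30·18.2/79.3 = 6.8852 → s = 33.8852

33.8852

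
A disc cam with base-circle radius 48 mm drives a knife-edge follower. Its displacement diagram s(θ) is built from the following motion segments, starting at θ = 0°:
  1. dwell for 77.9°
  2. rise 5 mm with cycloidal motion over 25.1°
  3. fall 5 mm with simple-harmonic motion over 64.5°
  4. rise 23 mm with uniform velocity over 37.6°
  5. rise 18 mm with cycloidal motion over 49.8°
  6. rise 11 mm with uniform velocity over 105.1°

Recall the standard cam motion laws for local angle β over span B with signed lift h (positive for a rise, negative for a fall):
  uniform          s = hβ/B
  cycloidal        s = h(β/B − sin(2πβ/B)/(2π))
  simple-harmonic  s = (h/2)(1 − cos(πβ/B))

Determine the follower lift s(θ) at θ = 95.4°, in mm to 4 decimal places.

seg 1 [0°–77.9°] dwell: s stays 0.0000
seg 2 [77.9°–103°] cycloidal, h=5: θ=95.4° here. β=17.5, B=25.1. 5·(0.6972 − sin(2π·0.6972)/(2π)) = 4.2385 → s = 4.2385

4.2385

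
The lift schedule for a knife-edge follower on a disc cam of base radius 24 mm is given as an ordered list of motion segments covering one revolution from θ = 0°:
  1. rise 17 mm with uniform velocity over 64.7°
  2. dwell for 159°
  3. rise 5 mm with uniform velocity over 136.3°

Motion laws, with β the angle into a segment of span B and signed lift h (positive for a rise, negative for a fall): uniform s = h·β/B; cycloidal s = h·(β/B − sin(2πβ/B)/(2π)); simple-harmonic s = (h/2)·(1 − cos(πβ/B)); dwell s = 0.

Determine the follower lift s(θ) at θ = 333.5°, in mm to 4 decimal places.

seg 1 [0°–64.7°] uniform, h=17: full span → s += 17 → s = 17.0000
seg 2 [64.7°–223.7°] dwell: s stays 17.0000
seg 3 [223.7°–360°] uniform, h=5: θ=333.5° here. β=109.8, B=136.3. 5·109.8/136.3 = 4.0279 → s = 21.0279

21.0279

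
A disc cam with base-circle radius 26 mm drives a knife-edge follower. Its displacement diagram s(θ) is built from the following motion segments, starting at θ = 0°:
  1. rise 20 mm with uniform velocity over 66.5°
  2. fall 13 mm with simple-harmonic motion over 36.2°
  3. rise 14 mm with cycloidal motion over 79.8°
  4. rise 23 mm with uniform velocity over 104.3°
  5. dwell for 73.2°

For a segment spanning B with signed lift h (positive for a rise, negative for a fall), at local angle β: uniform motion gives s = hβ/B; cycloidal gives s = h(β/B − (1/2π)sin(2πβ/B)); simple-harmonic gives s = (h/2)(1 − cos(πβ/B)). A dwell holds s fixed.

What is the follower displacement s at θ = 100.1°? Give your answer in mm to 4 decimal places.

seg 1 [0°–66.5°] uniform, h=20: full span → s += 20 → s = 20.0000
seg 2 [66.5°–102.7°] simple-harmonic, h=-13: θ=100.1° here. β=33.6, B=36.2. -13/2·(1 − cos(π·0.9282)) = -12.8352 → s = 7.1648

7.1648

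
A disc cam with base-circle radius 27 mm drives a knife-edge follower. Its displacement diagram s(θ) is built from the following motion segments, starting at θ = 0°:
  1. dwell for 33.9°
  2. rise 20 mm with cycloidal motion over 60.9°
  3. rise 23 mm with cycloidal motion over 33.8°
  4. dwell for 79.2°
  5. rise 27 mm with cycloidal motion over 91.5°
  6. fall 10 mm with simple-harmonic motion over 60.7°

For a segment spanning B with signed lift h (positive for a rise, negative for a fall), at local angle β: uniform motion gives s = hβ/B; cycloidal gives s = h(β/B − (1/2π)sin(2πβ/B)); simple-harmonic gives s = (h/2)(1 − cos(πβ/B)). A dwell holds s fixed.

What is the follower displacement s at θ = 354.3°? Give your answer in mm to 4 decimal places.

seg 1 [0°–33.9°] dwell: s stays 0.0000
seg 2 [33.9°–94.8°] cycloidal, h=20: full span → s += 20 → s = 20.0000
seg 3 [94.8°–128.6°] cycloidal, h=23: full span → s += 23 → s = 43.0000
seg 4 [128.6°–207.8°] dwell: s stays 43.0000
seg 5 [207.8°–299.3°] cycloidal, h=27: full span → s += 27 → s = 70.0000
seg 6 [299.3°–360°] simple-harmonic, h=-10: θ=354.3° here. β=55, B=60.7. -10/2·(1 − cos(π·0.9061)) = -9.7840 → s = 60.2160

60.2160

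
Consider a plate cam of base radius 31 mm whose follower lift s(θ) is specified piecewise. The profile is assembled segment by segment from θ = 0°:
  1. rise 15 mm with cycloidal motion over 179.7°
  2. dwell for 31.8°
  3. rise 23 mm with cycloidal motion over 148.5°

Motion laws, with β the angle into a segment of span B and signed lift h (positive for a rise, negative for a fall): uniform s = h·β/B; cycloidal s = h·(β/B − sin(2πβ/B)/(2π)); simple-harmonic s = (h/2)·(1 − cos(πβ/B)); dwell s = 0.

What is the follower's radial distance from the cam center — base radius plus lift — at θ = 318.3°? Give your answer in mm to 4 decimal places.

seg 1 [0°–179.7°] cycloidal, h=15: full span → s += 15 → s = 15.0000
seg 2 [179.7°–211.5°] dwell: s stays 15.0000
seg 3 [211.5°–360°] cycloidal, h=23: θ=318.3° here. β=106.8, B=148.5. 23·(0.7192 − sin(2π·0.7192)/(2π)) = 20.1336 → s = 35.1336
radial distance = base radius + s = 31 + 35.1336 = 66.1336

66.1336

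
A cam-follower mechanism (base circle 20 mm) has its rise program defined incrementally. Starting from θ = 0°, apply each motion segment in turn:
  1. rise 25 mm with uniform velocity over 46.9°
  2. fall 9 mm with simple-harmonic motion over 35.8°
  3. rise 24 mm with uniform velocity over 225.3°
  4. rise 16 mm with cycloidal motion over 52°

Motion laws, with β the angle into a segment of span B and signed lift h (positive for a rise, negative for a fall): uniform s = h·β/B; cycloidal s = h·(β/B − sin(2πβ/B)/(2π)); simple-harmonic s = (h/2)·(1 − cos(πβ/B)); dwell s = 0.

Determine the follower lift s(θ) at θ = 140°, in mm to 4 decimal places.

seg 1 [0°–46.9°] uniform, h=25: full span → s += 25 → s = 25.0000
seg 2 [46.9°–82.7°] simple-harmonic, h=-9: full span → s += -9 → s = 16.0000
seg 3 [82.7°–308°] uniform, h=24: θ=140° here. β=57.3, B=225.3. 24·57.3/225.3 = 6.1039 → s = 22.1039

22.1039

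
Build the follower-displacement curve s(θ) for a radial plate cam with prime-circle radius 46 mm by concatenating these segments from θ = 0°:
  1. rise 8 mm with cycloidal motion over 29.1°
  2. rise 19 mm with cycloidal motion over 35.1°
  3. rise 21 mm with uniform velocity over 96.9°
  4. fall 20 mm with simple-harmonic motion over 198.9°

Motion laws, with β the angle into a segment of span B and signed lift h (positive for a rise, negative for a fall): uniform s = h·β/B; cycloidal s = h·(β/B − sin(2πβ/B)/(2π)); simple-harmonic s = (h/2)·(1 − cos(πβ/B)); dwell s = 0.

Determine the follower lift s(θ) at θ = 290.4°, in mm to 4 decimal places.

seg 1 [0°–29.1°] cycloidal, h=8: full span → s += 8 → s = 8.0000
seg 2 [29.1°–64.2°] cycloidal, h=19: full span → s += 19 → s = 27.0000
seg 3 [64.2°–161.1°] uniform, h=21: full span → s += 21 → s = 48.0000
seg 4 [161.1°–360°] simple-harmonic, h=-20: θ=290.4° here. β=129.3, B=198.9. -20/2·(1 − cos(π·0.6501)) = -14.5420 → s = 33.4580

33.4580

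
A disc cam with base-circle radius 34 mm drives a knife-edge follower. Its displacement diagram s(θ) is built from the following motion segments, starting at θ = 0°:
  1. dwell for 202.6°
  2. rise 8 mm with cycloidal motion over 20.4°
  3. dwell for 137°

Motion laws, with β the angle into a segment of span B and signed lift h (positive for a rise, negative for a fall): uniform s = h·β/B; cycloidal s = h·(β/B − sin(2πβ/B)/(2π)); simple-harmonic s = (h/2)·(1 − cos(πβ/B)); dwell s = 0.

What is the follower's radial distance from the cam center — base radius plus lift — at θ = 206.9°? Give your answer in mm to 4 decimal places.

seg 1 [0°–202.6°] dwell: s stays 0.0000
seg 2 [202.6°–223°] cycloidal, h=8: θ=206.9° here. β=4.3, B=20.4. 8·(0.2108 − sin(2π·0.2108)/(2π)) = 0.4515 → s = 0.4515
radial distance = base radius + s = 34 + 0.4515 = 34.4515

34.4515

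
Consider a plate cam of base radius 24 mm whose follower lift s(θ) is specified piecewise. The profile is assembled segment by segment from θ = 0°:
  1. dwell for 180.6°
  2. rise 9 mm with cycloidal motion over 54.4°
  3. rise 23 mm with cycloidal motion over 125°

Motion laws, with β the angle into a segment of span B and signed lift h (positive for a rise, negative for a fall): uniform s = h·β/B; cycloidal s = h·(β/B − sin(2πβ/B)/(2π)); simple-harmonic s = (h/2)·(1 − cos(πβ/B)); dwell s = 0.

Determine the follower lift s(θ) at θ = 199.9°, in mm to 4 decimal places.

seg 1 [0°–180.6°] dwell: s stays 0.0000
seg 2 [180.6°–235°] cycloidal, h=9: θ=199.9° here. β=19.3, B=54.4. 9·(0.3548 − sin(2π·0.3548)/(2π)) = 2.0600 → s = 2.0600

2.0600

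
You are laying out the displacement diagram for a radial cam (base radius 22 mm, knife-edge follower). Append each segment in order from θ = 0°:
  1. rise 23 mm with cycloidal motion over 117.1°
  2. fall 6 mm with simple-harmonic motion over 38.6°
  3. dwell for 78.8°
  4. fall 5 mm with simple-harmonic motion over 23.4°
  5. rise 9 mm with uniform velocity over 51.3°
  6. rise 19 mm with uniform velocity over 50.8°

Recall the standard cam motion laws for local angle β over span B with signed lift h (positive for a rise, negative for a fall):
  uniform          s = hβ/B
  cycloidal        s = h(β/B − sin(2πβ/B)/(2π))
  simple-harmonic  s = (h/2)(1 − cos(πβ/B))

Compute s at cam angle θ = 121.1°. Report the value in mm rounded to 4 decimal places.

seg 1 [0°–117.1°] cycloidal, h=23: full span → s += 23 → s = 23.0000
seg 2 [117.1°–155.7°] simple-harmonic, h=-6: θ=121.1° here. β=4, B=38.6. -6/2·(1 − cos(π·0.1036)) = -0.1576 → s = 22.8424

22.8424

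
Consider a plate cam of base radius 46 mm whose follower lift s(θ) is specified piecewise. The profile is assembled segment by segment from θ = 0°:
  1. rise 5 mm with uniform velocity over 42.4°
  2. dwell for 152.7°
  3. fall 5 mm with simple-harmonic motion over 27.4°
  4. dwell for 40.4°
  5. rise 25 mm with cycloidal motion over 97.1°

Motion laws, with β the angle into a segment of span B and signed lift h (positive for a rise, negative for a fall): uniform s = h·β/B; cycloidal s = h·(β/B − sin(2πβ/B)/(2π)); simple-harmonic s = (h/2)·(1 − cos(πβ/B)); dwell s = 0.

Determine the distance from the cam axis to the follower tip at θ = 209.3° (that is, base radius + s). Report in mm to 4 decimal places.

seg 1 [0°–42.4°] uniform, h=5: full span → s += 5 → s = 5.0000
seg 2 [42.4°–195.1°] dwell: s stays 5.0000
seg 3 [195.1°–222.5°] simple-harmonic, h=-5: θ=209.3° here. β=14.2, B=27.4. -5/2·(1 − cos(π·0.5182)) = -2.6432 → s = 2.3568
radial distance = base radius + s = 46 + 2.3568 = 48.3568

48.3568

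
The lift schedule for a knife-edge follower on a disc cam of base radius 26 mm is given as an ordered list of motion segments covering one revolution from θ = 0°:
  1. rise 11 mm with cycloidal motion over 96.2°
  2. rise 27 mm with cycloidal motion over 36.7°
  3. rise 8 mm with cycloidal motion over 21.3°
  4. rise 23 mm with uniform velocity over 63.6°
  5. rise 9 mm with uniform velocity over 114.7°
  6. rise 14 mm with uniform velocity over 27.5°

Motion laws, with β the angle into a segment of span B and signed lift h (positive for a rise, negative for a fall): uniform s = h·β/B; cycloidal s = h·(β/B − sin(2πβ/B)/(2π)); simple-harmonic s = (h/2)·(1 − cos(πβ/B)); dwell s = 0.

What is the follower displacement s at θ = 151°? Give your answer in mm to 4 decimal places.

seg 1 [0°–96.2°] cycloidal, h=11: full span → s += 11 → s = 11.0000
seg 2 [96.2°–132.9°] cycloidal, h=27: full span → s += 27 → s = 38.0000
seg 3 [132.9°–154.2°] cycloidal, h=8: θ=151° here. β=18.1, B=21.3. 8·(0.8498 − sin(2π·0.8498)/(2π)) = 7.8293 → s = 45.8293

45.8293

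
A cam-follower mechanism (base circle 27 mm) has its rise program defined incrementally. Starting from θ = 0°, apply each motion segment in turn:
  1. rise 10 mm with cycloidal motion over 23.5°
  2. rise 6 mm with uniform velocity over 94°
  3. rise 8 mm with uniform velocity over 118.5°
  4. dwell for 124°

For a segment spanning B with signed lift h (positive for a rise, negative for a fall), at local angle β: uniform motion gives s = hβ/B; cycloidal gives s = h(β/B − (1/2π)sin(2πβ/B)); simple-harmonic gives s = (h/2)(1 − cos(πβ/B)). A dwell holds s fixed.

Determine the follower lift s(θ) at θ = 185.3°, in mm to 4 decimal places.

seg 1 [0°–23.5°] cycloidal, h=10: full span → s += 10 → s = 10.0000
seg 2 [23.5°–117.5°] uniform, h=6: full span → s += 6 → s = 16.0000
seg 3 [117.5°–236°] uniform, h=8: θ=185.3° here. β=67.8, B=118.5. 8·67.8/118.5 = 4.5772 → s = 20.5772

20.5772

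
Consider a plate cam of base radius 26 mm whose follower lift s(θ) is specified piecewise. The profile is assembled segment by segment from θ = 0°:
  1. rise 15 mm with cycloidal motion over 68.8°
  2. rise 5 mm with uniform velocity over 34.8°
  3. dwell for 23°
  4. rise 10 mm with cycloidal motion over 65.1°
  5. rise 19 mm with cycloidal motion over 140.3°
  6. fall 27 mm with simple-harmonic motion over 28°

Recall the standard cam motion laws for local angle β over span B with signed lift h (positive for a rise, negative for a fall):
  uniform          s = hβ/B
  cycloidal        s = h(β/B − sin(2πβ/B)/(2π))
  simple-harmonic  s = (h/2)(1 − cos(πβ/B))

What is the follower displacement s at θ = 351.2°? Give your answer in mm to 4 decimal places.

seg 1 [0°–68.8°] cycloidal, h=15: full span → s += 15 → s = 15.0000
seg 2 [68.8°–103.6°] uniform, h=5: full span → s += 5 → s = 20.0000
seg 3 [103.6°–126.6°] dwell: s stays 20.0000
seg 4 [126.6°–191.7°] cycloidal, h=10: full span → s += 10 → s = 30.0000
seg 5 [191.7°–332°] cycloidal, h=19: full span → s += 19 → s = 49.0000
seg 6 [332°–360°] simple-harmonic, h=-27: θ=351.2° here. β=19.2, B=28. -27/2·(1 − cos(π·0.6857)) = -20.9371 → s = 28.0629

28.0629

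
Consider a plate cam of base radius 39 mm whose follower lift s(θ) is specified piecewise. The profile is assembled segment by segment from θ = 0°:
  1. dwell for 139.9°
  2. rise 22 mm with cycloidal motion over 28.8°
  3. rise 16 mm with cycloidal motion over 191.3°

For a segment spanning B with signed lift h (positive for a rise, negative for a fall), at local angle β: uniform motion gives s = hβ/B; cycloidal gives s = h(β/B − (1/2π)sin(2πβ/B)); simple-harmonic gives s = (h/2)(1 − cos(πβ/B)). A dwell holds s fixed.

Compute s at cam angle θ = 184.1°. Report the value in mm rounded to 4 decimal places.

seg 1 [0°–139.9°] dwell: s stays 0.0000
seg 2 [139.9°–168.7°] cycloidal, h=22: full span → s += 22 → s = 22.0000
seg 3 [168.7°–360°] cycloidal, h=16: θ=184.1° here. β=15.4, B=191.3. 16·(0.0805 − sin(2π·0.0805)/(2π)) = 0.0542 → s = 22.0542

22.0542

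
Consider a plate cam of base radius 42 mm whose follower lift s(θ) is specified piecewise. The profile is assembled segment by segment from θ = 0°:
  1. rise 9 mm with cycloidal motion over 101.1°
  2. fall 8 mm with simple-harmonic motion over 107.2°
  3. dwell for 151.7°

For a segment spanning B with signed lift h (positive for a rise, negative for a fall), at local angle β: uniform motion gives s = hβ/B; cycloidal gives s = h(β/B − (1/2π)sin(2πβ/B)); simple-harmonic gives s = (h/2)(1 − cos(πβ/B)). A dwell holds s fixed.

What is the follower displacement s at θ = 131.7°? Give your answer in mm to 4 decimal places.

seg 1 [0°–101.1°] cycloidal, h=9: full span → s += 9 → s = 9.0000
seg 2 [101.1°–208.3°] simple-harmonic, h=-8: θ=131.7° here. β=30.6, B=107.2. -8/2·(1 − cos(π·0.2854)) = -1.5034 → s = 7.4966

7.4966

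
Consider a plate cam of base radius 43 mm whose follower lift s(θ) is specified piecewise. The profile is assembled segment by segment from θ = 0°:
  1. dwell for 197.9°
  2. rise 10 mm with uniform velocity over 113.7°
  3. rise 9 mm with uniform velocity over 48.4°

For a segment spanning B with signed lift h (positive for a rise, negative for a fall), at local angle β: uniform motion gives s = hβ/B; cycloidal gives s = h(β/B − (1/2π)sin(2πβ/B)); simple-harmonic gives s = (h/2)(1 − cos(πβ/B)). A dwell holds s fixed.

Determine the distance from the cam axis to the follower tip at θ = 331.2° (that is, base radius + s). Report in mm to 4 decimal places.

seg 1 [0°–197.9°] dwell: s stays 0.0000
seg 2 [197.9°–311.6°] uniform, h=10: full span → s += 10 → s = 10.0000
seg 3 [311.6°–360°] uniform, h=9: θ=331.2° here. β=19.6, B=48.4. 9·19.6/48.4 = 3.6446 → s = 13.6446
radial distance = base radius + s = 43 + 13.6446 = 56.6446

56.6446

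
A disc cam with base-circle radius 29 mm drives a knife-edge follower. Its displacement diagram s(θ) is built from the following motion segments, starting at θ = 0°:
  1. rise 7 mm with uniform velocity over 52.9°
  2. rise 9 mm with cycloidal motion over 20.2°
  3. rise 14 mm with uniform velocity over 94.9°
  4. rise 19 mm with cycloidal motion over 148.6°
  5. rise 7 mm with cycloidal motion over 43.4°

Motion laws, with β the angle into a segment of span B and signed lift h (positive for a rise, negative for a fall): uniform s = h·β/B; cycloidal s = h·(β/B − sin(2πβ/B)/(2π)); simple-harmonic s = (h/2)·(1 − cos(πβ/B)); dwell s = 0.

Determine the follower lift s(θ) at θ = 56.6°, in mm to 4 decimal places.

seg 1 [0°–52.9°] uniform, h=7: full span → s += 7 → s = 7.0000
seg 2 [52.9°–73.1°] cycloidal, h=9: θ=56.6° here. β=3.7, B=20.2. 9·(0.1832 − sin(2π·0.1832)/(2π)) = 0.3406 → s = 7.3406

7.3406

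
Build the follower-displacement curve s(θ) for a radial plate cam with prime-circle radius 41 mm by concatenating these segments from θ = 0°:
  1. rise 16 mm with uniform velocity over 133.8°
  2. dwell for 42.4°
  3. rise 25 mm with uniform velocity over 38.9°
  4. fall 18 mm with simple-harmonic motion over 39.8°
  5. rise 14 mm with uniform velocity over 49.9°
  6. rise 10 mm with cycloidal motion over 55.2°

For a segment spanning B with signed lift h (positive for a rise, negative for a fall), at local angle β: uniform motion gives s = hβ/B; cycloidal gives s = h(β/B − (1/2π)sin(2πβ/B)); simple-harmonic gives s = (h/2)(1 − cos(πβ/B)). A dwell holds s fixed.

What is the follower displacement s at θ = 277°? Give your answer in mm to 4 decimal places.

seg 1 [0°–133.8°] uniform, h=16: full span → s += 16 → s = 16.0000
seg 2 [133.8°–176.2°] dwell: s stays 16.0000
seg 3 [176.2°–215.1°] uniform, h=25: full span → s += 25 → s = 41.0000
seg 4 [215.1°–254.9°] simple-harmonic, h=-18: full span → s += -18 → s = 23.0000
seg 5 [254.9°–304.8°] uniform, h=14: θ=277° here. β=22.1, B=49.9. 14·22.1/49.9 = 6.2004 → s = 29.2004

29.2004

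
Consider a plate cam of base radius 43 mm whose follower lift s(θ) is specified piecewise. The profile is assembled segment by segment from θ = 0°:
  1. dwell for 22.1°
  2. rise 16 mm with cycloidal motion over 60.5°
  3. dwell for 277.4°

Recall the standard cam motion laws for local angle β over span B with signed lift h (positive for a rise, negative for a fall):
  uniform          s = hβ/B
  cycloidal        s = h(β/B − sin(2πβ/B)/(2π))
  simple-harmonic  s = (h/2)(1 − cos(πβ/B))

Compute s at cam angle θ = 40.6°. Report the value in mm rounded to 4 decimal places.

seg 1 [0°–22.1°] dwell: s stays 0.0000
seg 2 [22.1°–82.6°] cycloidal, h=16: θ=40.6° here. β=18.5, B=60.5. 16·(0.3058 − sin(2π·0.3058)/(2π)) = 2.5009 → s = 2.5009

2.5009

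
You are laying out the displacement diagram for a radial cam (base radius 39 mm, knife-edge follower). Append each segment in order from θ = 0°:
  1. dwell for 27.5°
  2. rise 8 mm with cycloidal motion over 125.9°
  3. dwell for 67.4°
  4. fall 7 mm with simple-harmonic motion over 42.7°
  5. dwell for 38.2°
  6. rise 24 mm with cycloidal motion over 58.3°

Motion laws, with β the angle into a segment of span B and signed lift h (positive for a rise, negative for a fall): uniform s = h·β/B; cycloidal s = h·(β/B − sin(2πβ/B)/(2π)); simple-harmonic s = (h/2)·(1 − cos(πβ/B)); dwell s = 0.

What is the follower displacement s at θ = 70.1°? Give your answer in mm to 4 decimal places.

seg 1 [0°–27.5°] dwell: s stays 0.0000
seg 2 [27.5°–153.4°] cycloidal, h=8: θ=70.1° here. β=42.6, B=125.9. 8·(0.3384 − sin(2π·0.3384)/(2π)) = 1.6249 → s = 1.6249

1.6249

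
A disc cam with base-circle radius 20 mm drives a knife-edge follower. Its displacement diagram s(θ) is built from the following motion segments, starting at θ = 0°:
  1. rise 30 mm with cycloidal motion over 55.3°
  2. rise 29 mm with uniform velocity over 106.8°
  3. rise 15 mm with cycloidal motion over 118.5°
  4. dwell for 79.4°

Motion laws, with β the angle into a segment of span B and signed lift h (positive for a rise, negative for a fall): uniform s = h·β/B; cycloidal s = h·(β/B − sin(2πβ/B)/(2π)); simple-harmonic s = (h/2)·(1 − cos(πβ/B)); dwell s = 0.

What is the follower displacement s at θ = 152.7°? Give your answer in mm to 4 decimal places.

seg 1 [0°–55.3°] cycloidal, h=30: full span → s += 30 → s = 30.0000
seg 2 [55.3°–162.1°] uniform, h=29: θ=152.7° here. β=97.4, B=106.8. 29·97.4/106.8 = 26.4476 → s = 56.4476

56.4476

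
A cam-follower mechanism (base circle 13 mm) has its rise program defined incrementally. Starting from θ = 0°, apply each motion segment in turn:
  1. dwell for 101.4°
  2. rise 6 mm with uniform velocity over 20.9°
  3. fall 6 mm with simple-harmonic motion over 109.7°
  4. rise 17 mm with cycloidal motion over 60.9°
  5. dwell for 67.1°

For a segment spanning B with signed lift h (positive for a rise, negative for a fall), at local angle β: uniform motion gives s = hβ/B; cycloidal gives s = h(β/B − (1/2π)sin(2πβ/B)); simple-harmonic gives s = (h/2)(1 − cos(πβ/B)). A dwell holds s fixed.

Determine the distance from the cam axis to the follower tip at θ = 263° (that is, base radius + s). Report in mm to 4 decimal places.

seg 1 [0°–101.4°] dwell: s stays 0.0000
seg 2 [101.4°–122.3°] uniform, h=6: full span → s += 6 → s = 6.0000
seg 3 [122.3°–232°] simple-harmonic, h=-6: full span → s += -6 → s = 0.0000
seg 4 [232°–292.9°] cycloidal, h=17: θ=263° here. β=31, B=60.9. 17·(0.5090 − sin(2π·0.5090)/(2π)) = 8.8070 → s = 8.8070
radial distance = base radius + s = 13 + 8.8070 = 21.8070

21.8070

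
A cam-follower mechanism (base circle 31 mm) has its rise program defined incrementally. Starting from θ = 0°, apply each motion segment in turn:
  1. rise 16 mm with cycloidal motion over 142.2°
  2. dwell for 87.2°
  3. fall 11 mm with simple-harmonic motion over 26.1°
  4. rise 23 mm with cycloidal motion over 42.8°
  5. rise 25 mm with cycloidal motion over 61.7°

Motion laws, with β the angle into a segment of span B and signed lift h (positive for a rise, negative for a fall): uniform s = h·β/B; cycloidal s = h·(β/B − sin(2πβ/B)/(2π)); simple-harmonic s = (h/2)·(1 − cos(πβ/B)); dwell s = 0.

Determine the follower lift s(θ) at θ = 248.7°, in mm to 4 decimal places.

seg 1 [0°–142.2°] cycloidal, h=16: full span → s += 16 → s = 16.0000
seg 2 [142.2°–229.4°] dwell: s stays 16.0000
seg 3 [229.4°–255.5°] simple-harmonic, h=-11: θ=248.7° here. β=19.3, B=26.1. -11/2·(1 − cos(π·0.7395)) = -9.2582 → s = 6.7418

6.7418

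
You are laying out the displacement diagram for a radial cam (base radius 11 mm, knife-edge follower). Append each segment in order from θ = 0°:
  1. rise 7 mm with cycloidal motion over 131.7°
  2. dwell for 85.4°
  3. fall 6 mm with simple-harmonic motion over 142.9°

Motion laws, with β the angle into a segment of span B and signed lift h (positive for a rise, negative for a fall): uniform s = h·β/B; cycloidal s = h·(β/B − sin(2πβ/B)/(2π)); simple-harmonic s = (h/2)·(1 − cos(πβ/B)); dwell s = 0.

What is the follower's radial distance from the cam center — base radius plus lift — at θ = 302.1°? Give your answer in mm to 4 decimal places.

seg 1 [0°–131.7°] cycloidal, h=7: full span → s += 7 → s = 7.0000
seg 2 [131.7°–217.1°] dwell: s stays 7.0000
seg 3 [217.1°–360°] simple-harmonic, h=-6: θ=302.1° here. β=85, B=142.9. -6/2·(1 − cos(π·0.5948)) = -3.8805 → s = 3.1195
radial distance = base radius + s = 11 + 3.1195 = 14.1195

14.1195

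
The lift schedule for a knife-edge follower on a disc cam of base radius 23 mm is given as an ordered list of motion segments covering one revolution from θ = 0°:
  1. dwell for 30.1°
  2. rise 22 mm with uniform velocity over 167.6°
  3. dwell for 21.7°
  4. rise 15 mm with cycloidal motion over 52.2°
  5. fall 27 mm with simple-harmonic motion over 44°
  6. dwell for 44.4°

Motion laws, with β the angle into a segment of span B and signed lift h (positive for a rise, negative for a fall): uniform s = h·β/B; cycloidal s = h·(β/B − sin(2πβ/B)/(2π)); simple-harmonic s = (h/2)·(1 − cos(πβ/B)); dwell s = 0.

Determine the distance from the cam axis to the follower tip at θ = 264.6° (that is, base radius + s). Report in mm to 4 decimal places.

seg 1 [0°–30.1°] dwell: s stays 0.0000
seg 2 [30.1°–197.7°] uniform, h=22: full span → s += 22 → s = 22.0000
seg 3 [197.7°–219.4°] dwell: s stays 22.0000
seg 4 [219.4°–271.6°] cycloidal, h=15: θ=264.6° here. β=45.2, B=52.2. 15·(0.8659 − sin(2π·0.8659)/(2π)) = 14.7703 → s = 36.7703
radial distance = base radius + s = 23 + 36.7703 = 59.7703

59.7703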